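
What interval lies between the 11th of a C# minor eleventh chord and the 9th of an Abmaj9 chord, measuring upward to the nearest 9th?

The 11th of C# minor eleventh is F#; the 9th of Abmaj9 is Bb.
4 letter names make it a fourth; at 4 semitones (a half step narrower than perfect) the quality is diminished.

d4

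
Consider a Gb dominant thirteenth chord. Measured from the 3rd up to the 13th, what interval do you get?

P11

Gb13 (Gb dominant thirteenth) is spelled Gb, Bb, Db, Fb, Ab, Eb.
3rd = Bb; 13th = Eb.
From Bb to Eb is 17 semitones, exactly the perfect eleventh.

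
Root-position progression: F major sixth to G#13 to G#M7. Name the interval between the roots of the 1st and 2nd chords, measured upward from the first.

A2

The roots are F and G#.
F up to G# is 3 semitones, a half step wider than a major second, so the interval is augmented.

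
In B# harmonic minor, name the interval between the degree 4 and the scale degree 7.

The scale runs B# C## D# E# F## G# A##.
The degree 4 is E# and the scale degree 7 is A##.
E# up to A## is 6 semitones, a half step wider than a perfect fourth, so the interval is augmented.

augmented fourth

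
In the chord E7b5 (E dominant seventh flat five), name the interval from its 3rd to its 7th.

E7b5 (E dominant seventh flat five): E–G#–Bb–D.
The 3rd is G# and the 7th is D.
From G# to D: 6 semitones over a fifth = diminished.

diminished 5th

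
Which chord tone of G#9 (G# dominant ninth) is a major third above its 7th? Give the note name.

A#

G# dominant ninth is spelled G#-B#-D#-F#-A#.
The 7th is F#. A major third above F# is A#.
A# is the chord's 9th.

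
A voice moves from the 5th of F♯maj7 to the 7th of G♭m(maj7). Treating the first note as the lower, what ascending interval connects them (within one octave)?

diminished 4th

The 5th of F♯maj7 is C♯; the 7th of G♭m(maj7) is F.
From C♯ to F: 4 semitones over a fourth = diminished.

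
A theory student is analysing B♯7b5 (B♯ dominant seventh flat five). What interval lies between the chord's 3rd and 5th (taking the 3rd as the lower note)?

diminished third

B♯7b5 (B♯ dominant seventh flat five): B♯–D𝄪–F♯–A♯.
3rd = D𝄪; 5th = F♯.
D𝄪 up to F♯ is 2 semitones, a whole step narrower than a major third, so the interval is diminished.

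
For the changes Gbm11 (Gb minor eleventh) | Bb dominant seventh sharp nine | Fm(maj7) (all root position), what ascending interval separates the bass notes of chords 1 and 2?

major third

The roots are Gb and Bb.
From Gb to Bb is 4 semitones, exactly the major third.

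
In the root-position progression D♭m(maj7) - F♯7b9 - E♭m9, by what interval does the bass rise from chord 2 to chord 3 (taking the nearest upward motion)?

The roots are F♯ and E♭.
F♯ up to E♭ is 9 semitones, a whole step narrower than a major seventh, so the interval is diminished.

d7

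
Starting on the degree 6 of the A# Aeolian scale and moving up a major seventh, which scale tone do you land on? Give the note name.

E#

The scale is A# B# C# D# E# F# G#.
The degree 6 is F#; a major seventh above that is E# — scale degree 5.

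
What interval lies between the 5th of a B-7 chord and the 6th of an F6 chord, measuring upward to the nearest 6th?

The 5th of B-7 is F#; the 6th of F6 is D.
From F# to D: 8 semitones over a sixth = minor.

minor 6th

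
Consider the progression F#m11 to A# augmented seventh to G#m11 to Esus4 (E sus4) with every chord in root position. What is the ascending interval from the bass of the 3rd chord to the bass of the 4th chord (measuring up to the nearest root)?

minor sixth

The roots are G# and E.
6 letter names make it a sixth; at 8 semitones (a half step narrower than major) the quality is minor.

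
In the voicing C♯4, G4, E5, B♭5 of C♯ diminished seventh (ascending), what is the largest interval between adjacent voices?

M6

Adjacent intervals: C♯4→G4 = diminished fifth; G4→E5 = major sixth; E5→B♭5 = diminished fifth.
The largest is G4 to E5, a major sixth (9 semitones).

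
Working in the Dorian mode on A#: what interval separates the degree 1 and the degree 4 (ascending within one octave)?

perfect fourth

A# dorian: A# B# C# D# E# F## G#.
So we need the interval from A# up to D#.
A# up to D# spans 4 letter names and 5 semitones — a perfect fourth.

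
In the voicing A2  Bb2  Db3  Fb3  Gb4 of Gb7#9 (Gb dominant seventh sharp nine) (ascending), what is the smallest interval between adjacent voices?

minor 2nd

Adjacent intervals: A2→Bb2 = minor second; Bb2→Db3 = minor third; Db3→Fb3 = minor third; Fb3→Gb4 = major ninth.
The smallest is A2 to Bb2, a minor second (1 semitone).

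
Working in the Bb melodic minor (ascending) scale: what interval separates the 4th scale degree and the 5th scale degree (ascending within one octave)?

Spelling the Bb melodic minor (ascending) scale: Bb C Db Eb F G A.
So we need the interval from Eb up to F.
Eb up to F spans 2 letter names and 2 semitones — a major second.

M2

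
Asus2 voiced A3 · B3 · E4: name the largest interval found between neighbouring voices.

Adjacent intervals: A3→B3 = major second; B3→E4 = perfect fourth.
The largest is B3 to E4, a perfect fourth (5 semitones).

perfect 4th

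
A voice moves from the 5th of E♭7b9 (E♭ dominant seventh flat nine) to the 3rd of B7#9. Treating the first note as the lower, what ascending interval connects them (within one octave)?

The 5th of E♭7b9 (E♭ dominant seventh flat nine) is B♭; the 3rd of B7#9 is D♯.
B♭ up to D♯ is 5 semitones, a half step wider than a major third, so the interval is augmented.

augmented 3rd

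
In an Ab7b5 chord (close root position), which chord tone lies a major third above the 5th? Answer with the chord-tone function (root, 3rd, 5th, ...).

The chord tones of Ab dominant seventh flat five are Ab, C, Ebb, Gb.
The 5th is Ebb. A major third above Ebb is Gb.
Gb is the chord's 7th.

7th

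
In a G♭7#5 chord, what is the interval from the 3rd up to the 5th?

major third

G♭7#5: G♭-B♭-D-F♭.
3rd = B♭; 5th = D.
B♭ up to D spans 3 letter names and 4 semitones — a major third.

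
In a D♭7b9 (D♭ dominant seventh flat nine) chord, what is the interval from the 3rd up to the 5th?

m3

D♭ dominant seventh flat nine: D♭, F, A♭, C♭, E𝄫.
The 3rd is F and the 5th is A♭.
F up to A♭ is 3 semitones, a half step narrower than a major third, so the interval is minor.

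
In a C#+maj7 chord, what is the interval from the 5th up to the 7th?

minor third

C#maj7#5 (C# augmented major seventh): C#-E#-G##-B#.
The 5th is G## and the 7th is B#.
From G## to B#: 3 semitones over a third = minor.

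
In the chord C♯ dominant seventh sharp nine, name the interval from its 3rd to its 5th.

C♯7#9 (C♯ dominant seventh sharp nine) is spelled C♯, E♯, G♯, B, D𝄪.
3rd = E♯; 5th = G♯.
3 letter names make it a third; at 3 semitones (a half step narrower than major) the quality is minor.

minor third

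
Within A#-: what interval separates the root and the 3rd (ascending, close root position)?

A#- is spelled A#-C#-E#.
Root = A#; 3rd = C#.
From A# to C#: 3 semitones over a third = minor.

minor 3rd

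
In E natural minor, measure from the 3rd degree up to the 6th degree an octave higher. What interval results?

E natural minor: E F# G A B C D.
So we need the interval from G up to C.
From G to C is 17 semitones, exactly the perfect eleventh.

perfect eleventh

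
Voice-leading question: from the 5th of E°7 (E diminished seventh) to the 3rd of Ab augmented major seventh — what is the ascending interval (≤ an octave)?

major 2nd

The 5th of E°7 (E diminished seventh) is Bb; the 3rd of Ab augmented major seventh is C.
Bb up to C spans 2 letter names and 2 semitones — a major second.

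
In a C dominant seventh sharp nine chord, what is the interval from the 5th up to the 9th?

A5

C dominant seventh sharp nine: C–E–G–Bb–D#.
5th = G; 9th = D#.
G up to D# is 8 semitones, a half step wider than a perfect fifth, so the interval is augmented.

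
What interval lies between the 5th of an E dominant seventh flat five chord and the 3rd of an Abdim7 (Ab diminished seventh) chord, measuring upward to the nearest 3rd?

E dominant seventh flat five has Bb as its 5th, and Abdim7 (Ab diminished seventh) has Cb as its 3rd.
Bb up to Cb is 1 semitone, a half step narrower than a major second, so the interval is minor.

m2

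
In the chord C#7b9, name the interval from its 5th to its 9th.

C# dominant seventh flat nine: C#, E#, G#, B, D.
5th = G#; 9th = D.
From G# to D: 6 semitones over a fifth = diminished.

diminished fifth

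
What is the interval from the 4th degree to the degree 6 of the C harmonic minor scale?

Spelling the C harmonic minor scale: C D Eb F G Ab B.
4th degree = F; degree 6 = Ab.
3 letter names make it a third; at 3 semitones (a half step narrower than major) the quality is minor.

m3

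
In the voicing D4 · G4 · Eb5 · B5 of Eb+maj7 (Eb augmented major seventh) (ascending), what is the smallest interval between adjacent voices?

perfect 4th

Adjacent intervals: D4→G4 = perfect fourth; G4→Eb5 = minor sixth; Eb5→B5 = augmented fifth.
The smallest is D4 to G4, a perfect fourth (5 semitones).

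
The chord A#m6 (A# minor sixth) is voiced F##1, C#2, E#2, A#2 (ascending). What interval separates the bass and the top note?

The outer voices are F##1 and A#2.
From F## to A#: 15 semitones over a tenth = minor.

minor tenth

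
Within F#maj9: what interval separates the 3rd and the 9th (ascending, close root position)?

F#maj9 (F# major ninth) is spelled F#–A#–C#–E#–G#.
3rd = A#; 9th = G#.
A# up to G# is 10 semitones, a half step narrower than a major seventh, so the interval is minor.

minor seventh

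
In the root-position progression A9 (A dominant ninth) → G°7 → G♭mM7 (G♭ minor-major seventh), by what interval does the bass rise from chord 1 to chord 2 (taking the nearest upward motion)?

The roots are A and G.
From A to G: 10 semitones over a seventh = minor.

minor seventh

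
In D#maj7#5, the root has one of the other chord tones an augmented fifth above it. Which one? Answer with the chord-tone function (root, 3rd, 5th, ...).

D# augmented major seventh: D#-F##-A##-C##.
The root is D#. An augmented fifth above D# is A##.
A## is the chord's 5th.

5th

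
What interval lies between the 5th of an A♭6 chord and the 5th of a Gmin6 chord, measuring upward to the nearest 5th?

major 7th

A♭6 has E♭ as its 5th, and Gmin6 has D as its 5th.
From E♭ to D is 11 semitones, exactly the major seventh.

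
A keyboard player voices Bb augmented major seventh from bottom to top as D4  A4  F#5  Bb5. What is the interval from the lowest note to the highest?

m13

The outer voices are D4 and Bb5.
D up to Bb is 20 semitones, a half step narrower than a major thirteenth, so the interval is minor.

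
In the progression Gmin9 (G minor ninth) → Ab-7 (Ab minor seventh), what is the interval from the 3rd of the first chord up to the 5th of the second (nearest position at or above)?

perfect 4th

Gmin9 (G minor ninth) has Bb as its 3rd, and Ab-7 (Ab minor seventh) has Eb as its 5th.
Counting 4 letters and 5 half steps from Bb gives a perfect fourth.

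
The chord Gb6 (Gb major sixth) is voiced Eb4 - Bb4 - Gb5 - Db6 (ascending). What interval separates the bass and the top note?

m14

The outer voices are Eb4 and Db6.
14 letter names make it a fourteenth; at 22 semitones (a half step narrower than major) the quality is minor.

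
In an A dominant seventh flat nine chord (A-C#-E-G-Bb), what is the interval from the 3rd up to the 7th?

That puts C# below G.
5 letter names make it a fifth; at 6 semitones (a half step narrower than perfect) the quality is diminished.
This 3–7 tritone is the characteristic tension at the heart of the dominant sound.

d5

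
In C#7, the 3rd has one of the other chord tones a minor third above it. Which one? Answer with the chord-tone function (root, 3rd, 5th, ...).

5th

C#7 (C# dominant seventh): C#, E#, G#, B.
The 3rd is E#. A minor third above E# is G#.
G# is the chord's 5th.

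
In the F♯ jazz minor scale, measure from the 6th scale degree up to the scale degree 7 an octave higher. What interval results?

Spelling the F♯ jazz minor scale: F♯ G♯ A B C♯ D♯ E♯.
6th scale degree = D♯; 7th degree (up an octave) = E♯.
Counting 9 letters and 14 half steps from D♯ gives a major ninth.

major 9th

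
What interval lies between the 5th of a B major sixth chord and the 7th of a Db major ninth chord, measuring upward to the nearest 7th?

diminished 5th

The 5th of B major sixth is F#; the 7th of Db major ninth is C.
From F# to C: 6 semitones over a fifth = diminished.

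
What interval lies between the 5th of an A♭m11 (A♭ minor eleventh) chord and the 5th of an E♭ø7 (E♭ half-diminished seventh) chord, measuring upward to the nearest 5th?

diminished 5th

A♭m11 (A♭ minor eleventh) has E♭ as its 5th, and E♭ø7 (E♭ half-diminished seventh) has B𝄫 as its 5th.
E♭ up to B𝄫 is 6 semitones, a half step narrower than a perfect fifth, so the interval is diminished.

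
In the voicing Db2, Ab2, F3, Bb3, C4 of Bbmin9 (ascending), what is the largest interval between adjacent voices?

major sixth

Adjacent intervals: Db2→Ab2 = perfect fifth; Ab2→F3 = major sixth; F3→Bb3 = perfect fourth; Bb3→C4 = major second.
The largest is Ab2 to F3, a major sixth (9 semitones).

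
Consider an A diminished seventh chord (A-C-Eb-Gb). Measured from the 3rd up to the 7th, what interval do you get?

3rd = C; 7th = Gb.
5 letter names make it a fifth; at 6 semitones (a half step narrower than perfect) the quality is diminished.

diminished fifth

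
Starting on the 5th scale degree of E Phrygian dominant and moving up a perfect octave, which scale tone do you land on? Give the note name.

The scale is E F G♯ A B C D.
The 5th scale degree is B; a perfect octave above that is B — scale degree 5.

B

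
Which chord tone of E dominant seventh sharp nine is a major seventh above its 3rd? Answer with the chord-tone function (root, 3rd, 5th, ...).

9th

E7#9 (E dominant seventh sharp nine) is spelled E G# B D F##.
The 3rd is G#. A major seventh above G# is F##.
F## is the chord's 9th.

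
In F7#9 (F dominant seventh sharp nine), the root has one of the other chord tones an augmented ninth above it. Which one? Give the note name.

G#

F7#9: F–A–C–Eb–G#.
The root is F. An augmented ninth above F is G#.
G# is the chord's 9th.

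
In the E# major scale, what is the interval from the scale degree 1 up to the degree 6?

major 6th

E# major: E# F## G## A# B# C## D##.
That puts E# below C##.
From E# to C## is 9 semitones, exactly the major sixth.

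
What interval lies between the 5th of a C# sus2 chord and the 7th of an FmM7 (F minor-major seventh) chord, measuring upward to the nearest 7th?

The 5th of C# sus2 is G#; the 7th of FmM7 (F minor-major seventh) is E.
6 letter names make it a sixth; at 8 semitones (a half step narrower than major) the quality is minor.

minor sixth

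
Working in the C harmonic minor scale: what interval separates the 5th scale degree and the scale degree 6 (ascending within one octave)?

C harmonic minor: C D E♭ F G A♭ B.
5th scale degree = G; 6th degree = A♭.
G up to A♭ is 1 semitone, a half step narrower than a major second, so the interval is minor.

minor second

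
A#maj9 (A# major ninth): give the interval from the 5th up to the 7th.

The chord tones of A#maj9 are A# C## E# G## B#.
So we need the interval from E# up to G##.
E# up to G## spans 3 letter names and 4 semitones — a major third.

M3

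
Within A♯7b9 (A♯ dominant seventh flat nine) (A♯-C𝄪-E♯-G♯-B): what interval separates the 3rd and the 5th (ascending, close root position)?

minor third

The 3rd is C𝄪 and the 5th is E♯.
C𝄪 up to E♯ is 3 semitones, a half step narrower than a major third, so the interval is minor.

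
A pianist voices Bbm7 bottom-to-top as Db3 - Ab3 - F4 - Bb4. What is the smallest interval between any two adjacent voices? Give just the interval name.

Adjacent intervals: Db3→Ab3 = perfect fifth; Ab3→F4 = major sixth; F4→Bb4 = perfect fourth.
The smallest is F4 to Bb4, a perfect fourth (5 semitones).

perfect fourth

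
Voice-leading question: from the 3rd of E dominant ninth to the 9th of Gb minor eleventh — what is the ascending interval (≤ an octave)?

diminished second

E dominant ninth has G# as its 3rd, and Gb minor eleventh has Ab as its 9th.
2 letter names make it a second; at 0 semitones (a whole step narrower than major) the quality is diminished.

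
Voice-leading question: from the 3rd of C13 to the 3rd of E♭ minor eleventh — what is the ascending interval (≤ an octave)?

C13 has E as its 3rd, and E♭ minor eleventh has G♭ as its 3rd.
3 letter names make it a third; at 2 semitones (a whole step narrower than major) the quality is diminished.

diminished third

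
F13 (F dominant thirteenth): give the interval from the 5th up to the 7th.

Spelling the chord: F A C E♭ G D.
So we need the interval from C up to E♭.
C up to E♭ is 3 semitones, a half step narrower than a major third, so the interval is minor.

m3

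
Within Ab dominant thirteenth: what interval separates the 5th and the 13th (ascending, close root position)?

The chord tones of Ab13 (Ab dominant thirteenth) are Ab-C-Eb-Gb-Bb-F.
The 5th is Eb and the 13th is F.
Counting 9 letters and 14 half steps from Eb gives a major ninth.

major ninth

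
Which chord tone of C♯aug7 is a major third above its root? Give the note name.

E#

The chord tones of C♯7#5 are C♯ E♯ G𝄪 B.
The root is C♯. A major third above C♯ is E♯.
E♯ is the chord's 3rd.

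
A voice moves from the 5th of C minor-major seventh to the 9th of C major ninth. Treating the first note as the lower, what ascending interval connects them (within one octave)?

C minor-major seventh has G as its 5th, and C major ninth has D as its 9th.
From G to D is 7 semitones, exactly the perfect fifth.

P5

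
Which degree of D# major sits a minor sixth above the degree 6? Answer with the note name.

The scale is D# E# F## G# A# B# C##.
The degree 6 is B#; a minor sixth above that is G# — scale degree 4.

G#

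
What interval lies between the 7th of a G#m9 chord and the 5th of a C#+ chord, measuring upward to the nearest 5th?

G#m9 has F# as its 7th, and C#+ has G## as its 5th.
F# up to G## is 3 semitones, a half step wider than a major second, so the interval is augmented.

augmented 2nd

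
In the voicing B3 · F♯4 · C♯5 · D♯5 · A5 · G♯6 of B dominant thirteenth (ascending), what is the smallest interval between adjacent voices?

major 2nd

Adjacent intervals: B3→F♯4 = perfect fifth; F♯4→C♯5 = perfect fifth; C♯5→D♯5 = major second; D♯5→A5 = diminished fifth; A5→G♯6 = major seventh.
The smallest is C♯5 to D♯5, a major second (2 semitones).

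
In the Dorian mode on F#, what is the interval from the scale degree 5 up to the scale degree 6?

major 2nd

Spelling the Dorian mode on F#: F# G# A B C# D# E.
So we need the interval from C# up to D#.
C# up to D# spans 2 letter names and 2 semitones — a major second.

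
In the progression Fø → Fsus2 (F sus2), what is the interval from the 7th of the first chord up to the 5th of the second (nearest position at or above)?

major sixth

The 7th of Fø is Eb; the 5th of Fsus2 (F sus2) is C.
Eb up to C spans 6 letter names and 9 semitones — a major sixth.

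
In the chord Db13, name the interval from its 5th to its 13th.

M9

Db13 (Db dominant thirteenth): Db F Ab Cb Eb Bb.
The 5th is Ab and the 13th is Bb.
From Ab to Bb is 14 semitones, exactly the major ninth.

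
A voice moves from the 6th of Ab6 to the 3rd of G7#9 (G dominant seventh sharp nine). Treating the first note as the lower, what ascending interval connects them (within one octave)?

The 6th of Ab6 is F; the 3rd of G7#9 (G dominant seventh sharp nine) is B.
4 letter names make it a fourth; at 6 semitones (a half step wider than perfect) the quality is augmented.

augmented fourth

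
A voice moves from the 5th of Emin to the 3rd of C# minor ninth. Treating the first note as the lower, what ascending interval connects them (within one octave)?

perfect fourth

The 5th of Emin is B; the 3rd of C# minor ninth is E.
B up to E spans 4 letter names and 5 semitones — a perfect fourth.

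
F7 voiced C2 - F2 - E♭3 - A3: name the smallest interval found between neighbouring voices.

perfect fourth

Adjacent intervals: C2→F2 = perfect fourth; F2→E♭3 = minor seventh; E♭3→A3 = augmented fourth.
The smallest is C2 to F2, a perfect fourth (5 semitones).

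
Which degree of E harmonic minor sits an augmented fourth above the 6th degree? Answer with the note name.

The scale is E F# G A B C D#.
The 6th degree is C; an augmented fourth above that is F# — scale degree 2.

F#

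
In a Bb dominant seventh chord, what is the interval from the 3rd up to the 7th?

diminished fifth

Bb7 (Bb dominant seventh) is spelled Bb–D–F–Ab.
The 3rd is D and the 7th is Ab.
5 letter names make it a fifth; at 6 semitones (a half step narrower than perfect) the quality is diminished.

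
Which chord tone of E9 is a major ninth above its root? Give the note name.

Spelling the chord: E G# B D F#.
The root is E. A major ninth above E is F#.
F# is the chord's 9th.

F#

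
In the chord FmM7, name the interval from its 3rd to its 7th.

augmented fifth

Spelling the chord: F–A♭–C–E.
That puts A♭ below E.
A♭ up to E is 8 semitones, a half step wider than a perfect fifth, so the interval is augmented.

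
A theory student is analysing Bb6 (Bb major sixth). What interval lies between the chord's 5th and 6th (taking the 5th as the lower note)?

major second

Bb major sixth is spelled Bb, D, F, G.
So we need the interval from F up to G.
Counting 2 letters and 2 half steps from F gives a major second.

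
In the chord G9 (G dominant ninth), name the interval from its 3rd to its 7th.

The chord tones of G dominant ninth are G-B-D-F-A.
So we need the interval from B up to F.
B up to F is 6 semitones, a half step narrower than a perfect fifth, so the interval is diminished.

diminished fifth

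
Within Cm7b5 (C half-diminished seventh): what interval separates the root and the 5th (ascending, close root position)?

Spelling the chord: C, Eb, Gb, Bb.
That puts C below Gb.
From C to Gb: 6 semitones over a fifth = diminished.

diminished fifth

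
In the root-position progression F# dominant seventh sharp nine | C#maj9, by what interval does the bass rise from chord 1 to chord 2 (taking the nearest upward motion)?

The roots are F# and C#.
From F# to C# is 7 semitones, exactly the perfect fifth.

perfect 5th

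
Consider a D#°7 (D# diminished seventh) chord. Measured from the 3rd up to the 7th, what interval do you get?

diminished 5th

D#°7: D#-F#-A-C.
The 3rd is F# and the 7th is C.
From F# to C: 6 semitones over a fifth = diminished.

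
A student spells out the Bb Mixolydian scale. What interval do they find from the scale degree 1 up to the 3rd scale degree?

major third

Bb mixolydian: Bb C D Eb F G Ab.
Scale degree 1 = Bb; degree 3 = D.
From Bb to D is 4 semitones, exactly the major third.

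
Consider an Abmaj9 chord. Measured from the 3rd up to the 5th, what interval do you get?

minor third

Abmaj9: Ab-C-Eb-G-Bb.
The 3rd is C and the 5th is Eb.
C up to Eb is 3 semitones, a half step narrower than a major third, so the interval is minor.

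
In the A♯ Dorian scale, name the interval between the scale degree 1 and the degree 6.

A♯ dorian: A♯ B♯ C♯ D♯ E♯ F𝄪 G♯.
Scale degree 1 = A♯; scale degree 6 = F𝄪.
From A♯ to F𝄪 is 9 semitones, exactly the major sixth.

M6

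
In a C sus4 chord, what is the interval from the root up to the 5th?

perfect fifth

The chord tones of C sus4 are C F G.
The root is C and the 5th is G.
C up to G spans 5 letter names and 7 semitones — a perfect fifth.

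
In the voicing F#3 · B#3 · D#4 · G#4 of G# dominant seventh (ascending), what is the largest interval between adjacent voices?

Adjacent intervals: F#3→B#3 = augmented fourth; B#3→D#4 = minor third; D#4→G#4 = perfect fourth.
The largest is F#3 to B#3, an augmented fourth (6 semitones).

augmented fourth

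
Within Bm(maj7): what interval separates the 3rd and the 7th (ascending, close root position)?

augmented fifth

Spelling the chord: B-D-F♯-A♯.
The 3rd is D and the 7th is A♯.
From D to A♯: 8 semitones over a fifth = augmented.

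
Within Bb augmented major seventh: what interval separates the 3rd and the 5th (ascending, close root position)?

major 3rd

Bb augmented major seventh: Bb, D, F#, A.
That puts D below F#.
From D to F# is 4 semitones, exactly the major third.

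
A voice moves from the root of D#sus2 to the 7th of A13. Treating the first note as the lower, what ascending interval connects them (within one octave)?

The root of D#sus2 is D#; the 7th of A13 is G.
D# up to G is 4 semitones, a half step narrower than a perfect fourth, so the interval is diminished.

diminished fourth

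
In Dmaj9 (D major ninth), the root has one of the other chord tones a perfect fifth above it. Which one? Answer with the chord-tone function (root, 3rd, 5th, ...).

Spelling the chord: D–F#–A–C#–E.
The root is D. A perfect fifth above D is A.
A is the chord's 5th.

5th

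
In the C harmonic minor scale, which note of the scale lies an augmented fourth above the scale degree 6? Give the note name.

The scale is C D Eb F G Ab B.
The scale degree 6 is Ab; an augmented fourth above that is D — scale degree 2.

D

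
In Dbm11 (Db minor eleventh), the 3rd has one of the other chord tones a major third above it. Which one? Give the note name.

Ab

The chord tones of Dbm11 are Db Fb Ab Cb Eb Gb.
The 3rd is Fb. A major third above Fb is Ab.
Ab is the chord's 5th.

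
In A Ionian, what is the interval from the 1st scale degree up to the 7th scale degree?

M7

The scale runs A B C# D E F# G#.
1st scale degree = A; scale degree 7 = G#.
From A to G# is 11 semitones, exactly the major seventh.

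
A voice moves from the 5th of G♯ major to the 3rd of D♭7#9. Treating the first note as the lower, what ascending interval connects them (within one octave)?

diminished third

The 5th of G♯ major is D♯; the 3rd of D♭7#9 is F.
3 letter names make it a third; at 2 semitones (a whole step narrower than major) the quality is diminished.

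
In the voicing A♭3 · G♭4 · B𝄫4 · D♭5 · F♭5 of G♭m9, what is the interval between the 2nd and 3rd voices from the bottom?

Those voices are G♭4 and B𝄫4.
From G♭ to B𝄫: 3 semitones over a third = minor.

minor 3rd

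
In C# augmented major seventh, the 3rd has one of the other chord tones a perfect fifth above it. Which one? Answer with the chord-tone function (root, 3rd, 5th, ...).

7th

C# augmented major seventh is spelled C# E# G## B#.
The 3rd is E#. A perfect fifth above E# is B#.
B# is the chord's 7th.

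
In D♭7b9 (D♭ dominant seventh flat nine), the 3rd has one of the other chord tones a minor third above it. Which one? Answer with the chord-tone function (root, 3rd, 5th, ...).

Spelling the chord: D♭, F, A♭, C♭, E𝄫.
The 3rd is F. A minor third above F is A♭.
A♭ is the chord's 5th.

5th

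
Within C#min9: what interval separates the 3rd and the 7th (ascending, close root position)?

C#m9 (C# minor ninth) is spelled C#–E–G#–B–D#.
So we need the interval from E up to B.
Counting 5 letters and 7 half steps from E gives a perfect fifth.

perfect fifth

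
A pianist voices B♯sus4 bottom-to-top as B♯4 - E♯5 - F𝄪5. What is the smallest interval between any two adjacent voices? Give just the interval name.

major 2nd

Adjacent intervals: B♯4→E♯5 = perfect fourth; E♯5→F𝄪5 = major second.
The smallest is E♯5 to F𝄪5, a major second (2 semitones).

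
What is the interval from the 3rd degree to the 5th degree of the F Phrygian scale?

Spelling the F Phrygian scale: F Gb Ab Bb C Db Eb.
3rd degree = Ab; degree 5 = C.
Counting 3 letters and 4 half steps from Ab gives a major third.

major 3rd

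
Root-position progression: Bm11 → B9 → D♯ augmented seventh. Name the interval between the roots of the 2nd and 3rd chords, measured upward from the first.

The roots are B and D♯.
Counting 3 letters and 4 half steps from B gives a major third.

major 3rd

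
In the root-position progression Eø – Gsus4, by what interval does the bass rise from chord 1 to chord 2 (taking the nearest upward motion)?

minor third

The roots are E and G.
3 letter names make it a third; at 3 semitones (a half step narrower than major) the quality is minor.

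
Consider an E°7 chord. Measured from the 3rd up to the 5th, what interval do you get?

E diminished seventh is spelled E G Bb Db.
3rd = G; 5th = Bb.
From G to Bb: 3 semitones over a third = minor.

minor third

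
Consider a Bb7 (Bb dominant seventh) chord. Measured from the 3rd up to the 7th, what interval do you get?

diminished 5th

The chord tones of Bb dominant seventh are Bb D F Ab.
3rd = D; 7th = Ab.
5 letter names make it a fifth; at 6 semitones (a half step narrower than perfect) the quality is diminished.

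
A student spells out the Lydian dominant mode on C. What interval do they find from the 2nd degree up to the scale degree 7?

Spelling the Lydian dominant mode on C: C D E F# G A Bb.
The 2nd degree is D and the 7th degree is Bb.
D up to Bb is 8 semitones, a half step narrower than a major sixth, so the interval is minor.

minor sixth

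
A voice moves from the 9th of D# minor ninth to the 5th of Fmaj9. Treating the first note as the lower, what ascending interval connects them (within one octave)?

diminished 6th

The 9th of D# minor ninth is E#; the 5th of Fmaj9 is C.
E# up to C is 7 semitones, a whole step narrower than a major sixth, so the interval is diminished.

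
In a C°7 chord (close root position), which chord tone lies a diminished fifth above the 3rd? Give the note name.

Bbb

Spelling the chord: C-Eb-Gb-Bbb.
The 3rd is Eb. A diminished fifth above Eb is Bbb.
Bbb is the chord's 7th.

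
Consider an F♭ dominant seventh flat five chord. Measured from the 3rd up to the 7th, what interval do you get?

diminished fifth

Spelling the chord: F♭, A♭, C𝄫, E𝄫.
The 3rd is A♭ and the 7th is E𝄫.
A♭ up to E𝄫 is 6 semitones, a half step narrower than a perfect fifth, so the interval is diminished.
This 3–7 tritone is the characteristic tension at the heart of the dominant sound.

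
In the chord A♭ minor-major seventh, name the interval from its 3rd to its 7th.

A♭mM7 is spelled A♭ C♭ E♭ G.
That puts C♭ below G.
5 letter names make it a fifth; at 8 semitones (a half step wider than perfect) the quality is augmented.

A5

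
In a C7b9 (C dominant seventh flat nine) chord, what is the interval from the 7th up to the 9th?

minor 3rd

C7b9: C E G Bb Db.
7th = Bb; 9th = Db.
From Bb to Db: 3 semitones over a third = minor.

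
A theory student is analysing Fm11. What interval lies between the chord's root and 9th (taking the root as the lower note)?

M9

The chord tones of Fm11 are F A♭ C E♭ G B♭.
Root = F; 9th = G.
F up to G spans 9 letter names and 14 semitones — a major ninth.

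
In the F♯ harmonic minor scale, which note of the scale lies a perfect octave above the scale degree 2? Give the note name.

The scale is F♯ G♯ A B C♯ D E♯.
The scale degree 2 is G♯; a perfect octave above that is G♯ — scale degree 2.

G#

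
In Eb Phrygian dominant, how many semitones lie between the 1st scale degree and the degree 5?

7

The scale is Eb Fb G Ab Bb Cb Db.
Eb up to Bb is a perfect fifth — 7 semitones.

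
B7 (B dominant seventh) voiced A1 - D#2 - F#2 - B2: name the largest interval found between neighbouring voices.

Adjacent intervals: A1→D#2 = augmented fourth; D#2→F#2 = minor third; F#2→B2 = perfect fourth.
The largest is A1 to D#2, an augmented fourth (6 semitones).

augmented 4th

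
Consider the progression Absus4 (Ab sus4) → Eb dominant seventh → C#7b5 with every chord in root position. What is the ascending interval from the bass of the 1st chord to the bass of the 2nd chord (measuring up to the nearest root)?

The roots are Ab and Eb.
Ab up to Eb spans 5 letter names and 7 semitones — a perfect fifth.

perfect 5th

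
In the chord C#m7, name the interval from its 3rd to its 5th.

major 3rd

The chord tones of C# minor seventh are C#, E, G#, B.
The 3rd is E and the 5th is G#.
Counting 3 letters and 4 half steps from E gives a major third.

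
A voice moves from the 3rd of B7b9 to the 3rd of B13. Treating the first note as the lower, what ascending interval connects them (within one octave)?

perfect unison

The 3rd of B7b9 is D♯; the 3rd of B13 is D♯.
D♯ up to D♯ spans 1 letter names and 0 semitones — a perfect unison.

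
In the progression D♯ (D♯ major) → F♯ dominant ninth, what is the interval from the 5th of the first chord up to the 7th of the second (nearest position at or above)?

diminished fifth

D♯ (D♯ major) has A♯ as its 5th, and F♯ dominant ninth has E as its 7th.
A♯ up to E is 6 semitones, a half step narrower than a perfect fifth, so the interval is diminished.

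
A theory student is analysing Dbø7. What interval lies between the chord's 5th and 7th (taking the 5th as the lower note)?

Dbø7 (Db half-diminished seventh): Db, Fb, Abb, Cb.
5th = Abb; 7th = Cb.
From Abb to Cb is 4 semitones, exactly the major third.

major third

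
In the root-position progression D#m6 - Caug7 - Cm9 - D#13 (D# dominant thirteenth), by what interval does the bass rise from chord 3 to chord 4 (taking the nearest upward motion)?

The roots are C and D#.
2 letter names make it a second; at 3 semitones (a half step wider than major) the quality is augmented.

augmented second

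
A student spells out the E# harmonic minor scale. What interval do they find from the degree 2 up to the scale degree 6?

diminished fifth

Spelling the E# harmonic minor scale: E# F## G# A# B# C# D##.
Degree 2 = F##; degree 6 = C#.
F## up to C# is 6 semitones, a half step narrower than a perfect fifth, so the interval is diminished.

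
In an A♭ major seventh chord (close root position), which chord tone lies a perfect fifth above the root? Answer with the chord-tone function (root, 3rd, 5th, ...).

The chord tones of A♭maj7 are A♭–C–E♭–G.
The root is A♭. A perfect fifth above A♭ is E♭.
E♭ is the chord's 5th.

5th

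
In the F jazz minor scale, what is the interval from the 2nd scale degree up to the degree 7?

major sixth

The scale runs F G A♭ B♭ C D E.
2nd scale degree = G; 7th scale degree = E.
Counting 6 letters and 9 half steps from G gives a major sixth.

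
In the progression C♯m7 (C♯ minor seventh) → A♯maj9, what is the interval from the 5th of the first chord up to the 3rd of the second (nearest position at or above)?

C♯m7 (C♯ minor seventh) has G♯ as its 5th, and A♯maj9 has C𝄪 as its 3rd.
G♯ up to C𝄪 is 6 semitones, a half step wider than a perfect fourth, so the interval is augmented.

augmented fourth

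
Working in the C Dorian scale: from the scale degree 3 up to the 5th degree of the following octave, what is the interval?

major tenth

Spelling the C Dorian scale: C D Eb F G A Bb.
Scale degree 3 = Eb; 5th scale degree (up an octave) = G.
From Eb to G is 16 semitones, exactly the major tenth.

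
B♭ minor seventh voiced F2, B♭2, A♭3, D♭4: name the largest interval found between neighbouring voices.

Adjacent intervals: F2→B♭2 = perfect fourth; B♭2→A♭3 = minor seventh; A♭3→D♭4 = perfect fourth.
The largest is B♭2 to A♭3, a minor seventh (10 semitones).

minor seventh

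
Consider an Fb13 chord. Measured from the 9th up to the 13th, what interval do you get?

perfect fifth

Fb13 is spelled Fb–Ab–Cb–Ebb–Gb–Db.
That puts Gb below Db.
Counting 5 letters and 7 half steps from Gb gives a perfect fifth.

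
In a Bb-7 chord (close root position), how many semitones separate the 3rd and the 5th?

Bb minor seventh: Bb Db F Ab.
Db to F is a major third: 4 semitones.

4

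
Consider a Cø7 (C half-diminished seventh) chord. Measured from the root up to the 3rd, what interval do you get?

minor third

The chord tones of Cø7 (C half-diminished seventh) are C E♭ G♭ B♭.
Root = C; 3rd = E♭.
C up to E♭ is 3 semitones, a half step narrower than a major third, so the interval is minor.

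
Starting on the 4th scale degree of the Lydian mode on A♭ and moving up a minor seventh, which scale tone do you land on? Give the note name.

C

The scale is A♭ B♭ C D E♭ F G.
The 4th scale degree is D; a minor seventh above that is C — scale degree 3.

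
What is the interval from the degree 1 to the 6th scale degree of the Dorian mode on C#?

major sixth

C# dorian: C# D# E F# G# A# B.
So we need the interval from C# up to A#.
From C# to A# is 9 semitones, exactly the major sixth.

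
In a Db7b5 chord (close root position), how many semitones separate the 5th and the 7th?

Db dominant seventh flat five is spelled Db-F-Abb-Cb.
Abb to Cb is a major third: 4 semitones.

4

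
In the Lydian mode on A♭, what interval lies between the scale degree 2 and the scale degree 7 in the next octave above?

The scale runs A♭ B♭ C D E♭ F G.
Scale degree 2 = B♭; degree 7 (up an octave) = G.
Counting 13 letters and 21 half steps from B♭ gives a major thirteenth.

major thirteenth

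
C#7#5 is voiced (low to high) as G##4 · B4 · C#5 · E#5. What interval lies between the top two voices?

Those voices are C#5 and E#5.
Counting 3 letters and 4 half steps from C# gives a major third.

M3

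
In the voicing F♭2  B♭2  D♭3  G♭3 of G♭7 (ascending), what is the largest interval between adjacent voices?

augmented 4th

Adjacent intervals: F♭2→B♭2 = augmented fourth; B♭2→D♭3 = minor third; D♭3→G♭3 = perfect fourth.
The largest is F♭2 to B♭2, an augmented fourth (6 semitones).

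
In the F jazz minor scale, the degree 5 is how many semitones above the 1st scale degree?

7

The scale is F G Ab Bb C D E.
F up to C is a perfect fifth — 7 semitones.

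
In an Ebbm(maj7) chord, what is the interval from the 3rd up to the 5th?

Spelling the chord: Ebb–Gbb–Bbb–Db.
So we need the interval from Gbb up to Bbb.
Counting 3 letters and 4 half steps from Gbb gives a major third.

M3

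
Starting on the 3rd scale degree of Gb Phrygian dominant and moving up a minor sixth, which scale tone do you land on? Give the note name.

The scale is Gb Abb Bb Cb Db Ebb Fb.
The 3rd scale degree is Bb; a minor sixth above that is Gb — scale degree 1.

Gb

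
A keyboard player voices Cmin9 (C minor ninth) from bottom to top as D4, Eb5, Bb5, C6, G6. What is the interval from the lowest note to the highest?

The outer voices are D4 and G6.
D up to G spans 18 letter names and 29 semitones — a perfect 18th.

P18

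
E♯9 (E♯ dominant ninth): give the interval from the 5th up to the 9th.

perfect 5th

E♯9 (E♯ dominant ninth): E♯, G𝄪, B♯, D♯, F𝄪.
The 5th is B♯ and the 9th is F𝄪.
Counting 5 letters and 7 half steps from B♯ gives a perfect fifth.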